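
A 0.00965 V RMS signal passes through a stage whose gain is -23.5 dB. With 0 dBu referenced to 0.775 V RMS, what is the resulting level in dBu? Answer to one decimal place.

Input level: 20·log₁₀(0.00965/0.775) = -38.10 dBu.
Output: -38.10 − 23.5 = -61.6 dBu.

-61.6 dBu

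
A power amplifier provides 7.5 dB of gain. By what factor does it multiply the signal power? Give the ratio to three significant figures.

Power ratio = 10^(dB/10).
10^(7.5/10) = 10^(0.7500) = 5.62.

5.62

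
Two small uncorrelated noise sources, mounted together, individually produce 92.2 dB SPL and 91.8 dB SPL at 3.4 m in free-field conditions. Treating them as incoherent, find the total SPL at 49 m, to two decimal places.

Combined at 3.4 m: 10·log₁₀(10^(92.2/10)+10^(91.8/10)) = 95.015 dB SPL.
Then apply −20·log₁₀(49/3.4) = -23.174 dB → 71.84 dB SPL.

71.84 dB SPL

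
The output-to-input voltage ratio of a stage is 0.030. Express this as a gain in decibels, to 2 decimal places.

-30.46 dB

Voltage is an amplitude quantity, so gain = 20·log₁₀(V_out/V_in).
20·log₁₀(0.030) = -30.46 dB.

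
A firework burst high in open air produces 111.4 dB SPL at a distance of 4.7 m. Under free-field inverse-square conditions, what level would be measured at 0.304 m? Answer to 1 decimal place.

135.2 dB SPL

Free-field point source: level drops by 20·log₁₀ of the distance ratio.
ΔL = −20·log₁₀(0.304/4.7) = 23.78 dB, so L₂ = 111.4 + (23.78) = 135.2 dB SPL.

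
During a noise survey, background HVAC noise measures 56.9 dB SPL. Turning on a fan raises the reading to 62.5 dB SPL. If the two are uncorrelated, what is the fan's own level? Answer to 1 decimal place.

Subtract intensities: L_src = 10·log₁₀(10^(L_total/10) − 10^(L_bg/10)).
L_src = 10·log₁₀(10^(62.5/10) − 10^(56.9/10)) = 10·log₁₀(1289000) = 61.1 dB SPL.

61.1 dB SPL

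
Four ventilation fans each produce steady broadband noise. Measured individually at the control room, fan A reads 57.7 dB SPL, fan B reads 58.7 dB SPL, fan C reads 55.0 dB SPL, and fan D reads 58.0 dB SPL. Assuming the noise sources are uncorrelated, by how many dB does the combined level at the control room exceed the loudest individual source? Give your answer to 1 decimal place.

Incoherent sources sum as intensities:
L_total = 10·log₁₀(10^(57.7/10) + 10^(58.7/10) + 10^(55.0/10) + 10^(58.0/10)) = 63.57 dB SPL.
Excess over the loudest (58.7 dB): 63.57 − 58.7 = 4.9 dB.

4.9 dB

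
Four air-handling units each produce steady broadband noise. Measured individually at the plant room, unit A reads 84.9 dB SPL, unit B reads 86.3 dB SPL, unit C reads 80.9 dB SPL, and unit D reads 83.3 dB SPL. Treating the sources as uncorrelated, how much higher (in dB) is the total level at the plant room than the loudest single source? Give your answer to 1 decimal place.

Incoherent sources sum as intensities:
L_total = 10·log₁₀(10^(84.9/10) + 10^(86.3/10) + 10^(80.9/10) + 10^(83.3/10)) = 90.30 dB SPL.
Excess over the loudest (86.3 dB): 90.30 − 86.3 = 4.0 dB.

4.0 dB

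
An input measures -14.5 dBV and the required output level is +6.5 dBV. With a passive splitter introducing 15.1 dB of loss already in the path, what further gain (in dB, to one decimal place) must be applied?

The required make-up gain is the shortfall in the dB sum.
G = +6.5 − (-14.5) + 15.1 = 36.1 dB.

36.1 dB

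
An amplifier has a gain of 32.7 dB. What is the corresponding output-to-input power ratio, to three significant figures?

Power ratio = 10^(dB/10).
10^(32.7/10) = 10^(3.270) = 1860.

1860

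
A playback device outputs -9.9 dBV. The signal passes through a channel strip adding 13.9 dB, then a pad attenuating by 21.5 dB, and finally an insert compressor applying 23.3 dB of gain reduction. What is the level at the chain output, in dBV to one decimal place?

Cascaded gains and losses add directly in dB.
-9.9 + 13.9 − 21.5 − 23.3 = -40.8 dBV.

-40.8 dBV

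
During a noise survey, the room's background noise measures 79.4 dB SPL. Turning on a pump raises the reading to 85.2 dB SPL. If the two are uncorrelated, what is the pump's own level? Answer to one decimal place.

Subtract intensities: L_src = 10·log₁₀(10^(L_total/10) − 10^(L_bg/10)).
L_src = 10·log₁₀(10^(85.2/10) − 10^(79.4/10)) = 10·log₁₀(244000000) = 83.9 dB SPL.

83.9 dB SPL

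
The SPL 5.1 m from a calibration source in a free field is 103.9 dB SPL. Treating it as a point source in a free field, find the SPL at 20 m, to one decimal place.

92.0 dB SPL

Free-field point source: level drops by 20·log₁₀ of the distance ratio.
ΔL = −20·log₁₀(20/5.1) = -11.87 dB, so L₂ = 103.9 + (-11.87) = 92.0 dB SPL.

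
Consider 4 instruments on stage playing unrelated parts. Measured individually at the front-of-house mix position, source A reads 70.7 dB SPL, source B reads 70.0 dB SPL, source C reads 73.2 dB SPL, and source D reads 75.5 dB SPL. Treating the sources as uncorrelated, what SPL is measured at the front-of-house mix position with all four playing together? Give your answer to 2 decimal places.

Add the sources as powers (linear), then convert back to dB:
L_total = 10·log₁₀(10^(70.7/10) + 10^(70.0/10) + 10^(73.2/10) + 10^(75.5/10)) = 10·log₁₀(78120000) = 78.93 dB SPL.

78.93 dB SPL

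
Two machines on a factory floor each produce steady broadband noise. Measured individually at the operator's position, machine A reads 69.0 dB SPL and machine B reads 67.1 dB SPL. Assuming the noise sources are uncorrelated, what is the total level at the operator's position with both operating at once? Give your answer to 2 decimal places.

Add the sources as powers (linear), then convert back to dB:
L_total = 10·log₁₀(10^(69.0/10) + 10^(67.1/10)) = 10·log₁₀(13070000) = 71.16 dB SPL.

71.16 dB SPL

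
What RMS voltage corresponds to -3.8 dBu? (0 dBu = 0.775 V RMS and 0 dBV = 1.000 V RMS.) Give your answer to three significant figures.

0.500 V

V = 0.775 V × 10^(-3.8/20).
= 0.775 × 0.6457 = 0.500 V.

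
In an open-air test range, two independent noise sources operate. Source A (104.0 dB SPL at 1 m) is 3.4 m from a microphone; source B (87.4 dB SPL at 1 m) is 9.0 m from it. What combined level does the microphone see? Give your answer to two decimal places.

At the listener: L_A = 104.0 − 20·log₁₀(3.4) = 93.370 dB; L_B = 87.4 − 20·log₁₀(9.0) = 68.315 dB.
Combined: 10·log₁₀(10^(93.370/10)+10^(68.315/10)) = 93.38 dB SPL.

93.38 dB SPL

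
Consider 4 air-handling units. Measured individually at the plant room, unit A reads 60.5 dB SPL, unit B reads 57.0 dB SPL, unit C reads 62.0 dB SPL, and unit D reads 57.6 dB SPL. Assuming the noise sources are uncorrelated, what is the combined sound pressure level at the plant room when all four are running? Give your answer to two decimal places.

Add the sources as powers (linear), then convert back to dB:
L_total = 10·log₁₀(10^(60.5/10) + 10^(57.0/10) + 10^(62.0/10) + 10^(57.6/10)) = 10·log₁₀(3784000) = 65.78 dB SPL.

65.78 dB SPL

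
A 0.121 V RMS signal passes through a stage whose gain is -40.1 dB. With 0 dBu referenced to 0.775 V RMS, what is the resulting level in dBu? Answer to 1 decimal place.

Input level: 20·log₁₀(0.121/0.775) = -16.13 dBu.
Output: -16.13 − 40.1 = -56.2 dBu.

-56.2 dBu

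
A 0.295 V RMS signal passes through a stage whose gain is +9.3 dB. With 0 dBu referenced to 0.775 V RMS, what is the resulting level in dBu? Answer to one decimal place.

Input level: 20·log₁₀(0.295/0.775) = -8.39 dBu.
Output: -8.39 + 9.3 = +0.9 dBu.

+0.9 dBu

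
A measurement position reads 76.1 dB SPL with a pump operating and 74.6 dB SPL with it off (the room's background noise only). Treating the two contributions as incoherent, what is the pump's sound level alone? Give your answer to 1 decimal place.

Subtract intensities: L_src = 10·log₁₀(10^(L_total/10) − 10^(L_bg/10)).
L_src = 10·log₁₀(10^(76.1/10) − 10^(74.6/10)) = 10·log₁₀(11900000) = 70.8 dB SPL.

70.8 dB SPL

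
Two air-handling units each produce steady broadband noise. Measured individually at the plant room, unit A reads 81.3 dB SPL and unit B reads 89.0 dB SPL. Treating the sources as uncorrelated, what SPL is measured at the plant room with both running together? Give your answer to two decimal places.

89.68 dB SPL

Incoherent sources sum as intensities:
L_total = 10·log₁₀(10^(81.3/10) + 10^(89.0/10)) = 10·log₁₀(929200000) = 89.68 dB SPL.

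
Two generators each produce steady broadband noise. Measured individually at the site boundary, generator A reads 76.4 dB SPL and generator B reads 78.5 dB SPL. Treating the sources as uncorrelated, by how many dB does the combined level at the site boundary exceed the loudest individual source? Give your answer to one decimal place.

2.1 dB

Incoherent sources sum as intensities:
L_total = 10·log₁₀(10^(76.4/10) + 10^(78.5/10)) = 80.59 dB SPL.
Excess over the loudest (78.5 dB): 80.59 − 78.5 = 2.1 dB.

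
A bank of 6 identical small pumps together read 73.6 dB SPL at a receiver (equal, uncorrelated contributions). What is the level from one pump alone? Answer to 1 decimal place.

6 equal incoherent sources add 10·log₁₀(6) = 7.78 dB over one source.
L_one = 73.6 − 7.78 = 65.8 dB SPL.

65.8 dB SPL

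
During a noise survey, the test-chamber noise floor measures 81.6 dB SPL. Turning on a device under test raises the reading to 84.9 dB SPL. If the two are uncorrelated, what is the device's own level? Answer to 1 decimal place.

Background correction is a power subtraction:
L_src = 10·log₁₀(10^(84.9/10) − 10^(81.6/10)) = 10·log₁₀(164500000) = 82.2 dB SPL.

82.2 dB SPL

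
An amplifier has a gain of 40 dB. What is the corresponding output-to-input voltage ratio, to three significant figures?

100

Voltage ratio = 10^(dB/20).
10^(40/20) = 10^(2.000) = 100.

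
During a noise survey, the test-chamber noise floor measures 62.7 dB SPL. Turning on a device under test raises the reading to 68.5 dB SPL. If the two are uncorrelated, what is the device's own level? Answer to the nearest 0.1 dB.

67.2 dB SPL

Subtract intensities: L_src = 10·log₁₀(10^(L_total/10) − 10^(L_bg/10)).
L_src = 10·log₁₀(10^(68.5/10) − 10^(62.7/10)) = 10·log₁₀(5217000) = 67.2 dB SPL.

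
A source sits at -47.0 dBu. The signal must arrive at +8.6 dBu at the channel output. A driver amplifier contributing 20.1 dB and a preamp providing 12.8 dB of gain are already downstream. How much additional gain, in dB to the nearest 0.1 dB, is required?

The required make-up gain is the shortfall in the dB sum.
G = +8.6 − (-47.0) − 20.1 − 12.8 = 22.7 dB.

22.7 dB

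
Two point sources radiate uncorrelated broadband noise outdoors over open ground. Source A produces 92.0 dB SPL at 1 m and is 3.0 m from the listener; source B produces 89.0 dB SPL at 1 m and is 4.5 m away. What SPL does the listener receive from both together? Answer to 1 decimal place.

At the listener: L_A = 92.0 − 20·log₁₀(3.0) = 82.46 dB; L_B = 89.0 − 20·log₁₀(4.5) = 75.94 dB.
Combined: 10·log₁₀(10^(82.46/10)+10^(75.94/10)) = 83.3 dB SPL.

83.3 dB SPL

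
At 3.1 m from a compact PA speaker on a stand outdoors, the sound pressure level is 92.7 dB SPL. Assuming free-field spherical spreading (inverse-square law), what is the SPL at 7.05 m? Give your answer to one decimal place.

Free-field point source: level drops by 20·log₁₀ of the distance ratio.
ΔL = −20·log₁₀(7.05/3.1) = -7.14 dB, so L₂ = 92.7 + (-7.14) = 85.6 dB SPL.

85.6 dB SPL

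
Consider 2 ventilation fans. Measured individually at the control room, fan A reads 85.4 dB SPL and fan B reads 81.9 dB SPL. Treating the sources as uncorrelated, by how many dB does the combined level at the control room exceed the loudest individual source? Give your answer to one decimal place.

1.6 dB

Add the sources as powers (linear), then convert back to dB:
L_total = 10·log₁₀(10^(85.4/10) + 10^(81.9/10)) = 87.00 dB SPL.
Excess over the loudest (85.4 dB): 87.00 − 85.4 = 1.6 dB.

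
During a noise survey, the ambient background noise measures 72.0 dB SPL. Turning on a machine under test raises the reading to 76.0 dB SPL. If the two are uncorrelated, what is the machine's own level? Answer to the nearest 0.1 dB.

Subtract intensities: L_src = 10·log₁₀(10^(L_total/10) − 10^(L_bg/10)).
L_src = 10·log₁₀(10^(76.0/10) − 10^(72.0/10)) = 10·log₁₀(23960000) = 73.8 dB SPL.

73.8 dB SPL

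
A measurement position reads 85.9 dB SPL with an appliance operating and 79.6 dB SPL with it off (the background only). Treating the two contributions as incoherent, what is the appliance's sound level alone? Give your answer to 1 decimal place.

Remove the background by subtracting linear intensities:
L_src = 10·log₁₀(10^(85.9/10) − 10^(79.6/10)) = 10·log₁₀(297800000) = 84.7 dB SPL.

84.7 dB SPL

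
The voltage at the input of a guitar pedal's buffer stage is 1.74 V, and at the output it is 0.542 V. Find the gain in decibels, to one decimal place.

-10.1 dB

Voltage is an amplitude quantity, so gain = 20·log₁₀(V_out/V_in).
20·log₁₀(0.542/1.74) = 20·log₁₀(0.3115) = -10.1 dB.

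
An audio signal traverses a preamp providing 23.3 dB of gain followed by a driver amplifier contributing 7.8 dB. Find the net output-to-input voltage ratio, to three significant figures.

Net gain = 23.3 + 7.8 = 31.1 dB.
Voltage ratio = 10^(31.1/20) = 35.9.

35.9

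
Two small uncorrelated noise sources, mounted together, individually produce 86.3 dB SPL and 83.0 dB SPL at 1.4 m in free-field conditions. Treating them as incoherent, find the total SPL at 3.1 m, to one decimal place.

81.1 dB SPL

Combined at 1.4 m: 10·log₁₀(10^(86.3/10)+10^(83.0/10)) = 87.97 dB SPL.
Then apply −20·log₁₀(3.1/1.4) = -6.90 dB → 81.1 dB SPL.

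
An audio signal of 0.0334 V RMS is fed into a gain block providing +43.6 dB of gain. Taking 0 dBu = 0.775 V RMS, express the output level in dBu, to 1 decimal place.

Input level: 20·log₁₀(0.0334/0.775) = -27.31 dBu.
Output: -27.31 + 43.6 = +16.3 dBu.

+16.3 dBu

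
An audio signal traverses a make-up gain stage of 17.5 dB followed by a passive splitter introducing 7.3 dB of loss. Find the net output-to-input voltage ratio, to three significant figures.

3.24

Net gain = 17.5 + (−7.3) = 10.2 dB.
Voltage ratio = 10^(10.2/20) = 3.24.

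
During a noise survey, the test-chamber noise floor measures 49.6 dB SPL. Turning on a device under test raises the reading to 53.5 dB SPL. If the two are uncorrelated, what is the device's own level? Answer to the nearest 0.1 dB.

51.2 dB SPL

Background correction is a power subtraction:
L_src = 10·log₁₀(10^(53.5/10) − 10^(49.6/10)) = 10·log₁₀(132700) = 51.2 dB SPL.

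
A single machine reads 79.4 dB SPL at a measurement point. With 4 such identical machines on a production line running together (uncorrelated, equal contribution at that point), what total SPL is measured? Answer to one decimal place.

85.4 dB SPL

4 equal incoherent sources raise the level by 10·log₁₀(4) = 6.02 dB.
L_total = 79.4 + 6.02 = 85.4 dB SPL.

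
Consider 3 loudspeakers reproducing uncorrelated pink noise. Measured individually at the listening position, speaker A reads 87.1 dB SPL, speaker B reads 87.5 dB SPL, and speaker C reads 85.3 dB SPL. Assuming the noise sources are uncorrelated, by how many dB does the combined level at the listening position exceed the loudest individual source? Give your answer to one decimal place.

4.0 dB

Incoherent sources sum as intensities:
L_total = 10·log₁₀(10^(87.1/10) + 10^(87.5/10) + 10^(85.3/10)) = 91.50 dB SPL.
Excess over the loudest (87.5 dB): 91.50 − 87.5 = 4.0 dB.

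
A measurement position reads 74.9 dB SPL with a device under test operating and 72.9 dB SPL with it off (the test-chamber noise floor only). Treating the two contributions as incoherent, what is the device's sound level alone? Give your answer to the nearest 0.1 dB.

Background correction is a power subtraction:
L_src = 10·log₁₀(10^(74.9/10) − 10^(72.9/10)) = 10·log₁₀(11400000) = 70.6 dB SPL.

70.6 dB SPL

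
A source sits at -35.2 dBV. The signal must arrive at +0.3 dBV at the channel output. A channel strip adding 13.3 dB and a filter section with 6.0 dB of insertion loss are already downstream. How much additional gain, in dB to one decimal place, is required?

28.2 dB

The required make-up gain is the shortfall in the dB sum.
G = +0.3 − (-35.2) − 13.3 + 6.0 = 28.2 dB.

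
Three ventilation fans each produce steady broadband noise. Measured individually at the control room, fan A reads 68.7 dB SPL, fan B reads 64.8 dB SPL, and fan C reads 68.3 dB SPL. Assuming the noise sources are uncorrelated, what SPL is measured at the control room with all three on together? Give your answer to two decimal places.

72.35 dB SPL

Uncorrelated sources add in intensity (power), not in dB.
L_total = 10·log₁₀(10^(68.7/10) + 10^(64.8/10) + 10^(68.3/10)) = 10·log₁₀(17190000) = 72.35 dB SPL.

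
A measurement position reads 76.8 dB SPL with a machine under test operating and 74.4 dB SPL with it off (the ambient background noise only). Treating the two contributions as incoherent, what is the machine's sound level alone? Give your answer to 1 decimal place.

Background correction is a power subtraction:
L_src = 10·log₁₀(10^(76.8/10) − 10^(74.4/10)) = 10·log₁₀(20320000) = 73.1 dB SPL.

73.1 dB SPL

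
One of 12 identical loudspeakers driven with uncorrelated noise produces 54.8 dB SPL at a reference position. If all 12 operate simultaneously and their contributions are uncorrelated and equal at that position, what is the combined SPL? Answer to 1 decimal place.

65.6 dB SPL

12 equal incoherent sources raise the level by 10·log₁₀(12) = 10.79 dB.
L_total = 54.8 + 10.79 = 65.6 dB SPL.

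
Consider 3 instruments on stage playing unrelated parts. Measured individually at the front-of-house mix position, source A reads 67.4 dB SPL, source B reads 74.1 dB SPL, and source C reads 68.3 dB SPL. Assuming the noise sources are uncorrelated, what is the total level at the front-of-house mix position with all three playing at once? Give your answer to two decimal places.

75.79 dB SPL

Incoherent sources sum as intensities:
L_total = 10·log₁₀(10^(67.4/10) + 10^(74.1/10) + 10^(68.3/10)) = 10·log₁₀(37960000) = 75.79 dB SPL.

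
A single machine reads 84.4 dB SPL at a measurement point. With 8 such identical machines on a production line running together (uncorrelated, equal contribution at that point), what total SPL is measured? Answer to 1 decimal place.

93.4 dB SPL

8 equal incoherent sources raise the level by 10·log₁₀(8) = 9.03 dB.
L_total = 84.4 + 9.03 = 93.4 dB SPL.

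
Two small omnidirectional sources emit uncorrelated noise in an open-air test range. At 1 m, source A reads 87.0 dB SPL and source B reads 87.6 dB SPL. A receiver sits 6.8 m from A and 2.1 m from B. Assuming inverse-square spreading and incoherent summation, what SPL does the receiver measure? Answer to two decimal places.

At the listener: L_A = 87.0 − 20·log₁₀(6.8) = 70.350 dB; L_B = 87.6 − 20·log₁₀(2.1) = 81.156 dB.
Combined: 10·log₁₀(10^(70.350/10)+10^(81.156/10)) = 81.50 dB SPL.

81.50 dB SPL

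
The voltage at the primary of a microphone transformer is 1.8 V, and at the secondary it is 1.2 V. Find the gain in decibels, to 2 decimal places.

Voltage ratio → dB uses the 20·log₁₀ form:
20·log₁₀(1.2/1.8) = 20·log₁₀(0.6667) = -3.52 dB.

-3.52 dB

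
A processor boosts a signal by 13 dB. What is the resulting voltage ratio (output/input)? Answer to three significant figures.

Voltage ratio = 10^(dB/20).
10^(13/20) = 10^(0.6500) = 4.47.

4.47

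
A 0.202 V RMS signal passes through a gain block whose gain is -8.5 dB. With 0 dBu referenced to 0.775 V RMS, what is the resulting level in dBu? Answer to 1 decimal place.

-20.2 dBu

Input level: 20·log₁₀(0.202/0.775) = -11.68 dBu.
Output: -11.68 − 8.5 = -20.2 dBu.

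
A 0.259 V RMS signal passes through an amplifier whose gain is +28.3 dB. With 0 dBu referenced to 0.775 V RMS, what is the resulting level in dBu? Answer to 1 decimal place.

+18.8 dBu

Input level: 20·log₁₀(0.259/0.775) = -9.52 dBu.
Output: -9.52 + 28.3 = +18.8 dBu.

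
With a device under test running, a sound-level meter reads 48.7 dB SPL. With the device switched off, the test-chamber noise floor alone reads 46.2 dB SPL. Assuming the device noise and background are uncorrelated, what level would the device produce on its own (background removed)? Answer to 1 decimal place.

Remove the background by subtracting linear intensities:
L_src = 10·log₁₀(10^(48.7/10) − 10^(46.2/10)) = 10·log₁₀(32440) = 45.1 dB SPL.

45.1 dB SPL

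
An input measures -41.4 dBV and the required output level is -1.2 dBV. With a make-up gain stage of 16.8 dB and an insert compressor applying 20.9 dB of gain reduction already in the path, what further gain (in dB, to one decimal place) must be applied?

44.3 dB

The required make-up gain is the shortfall in the dB sum.
G = -1.2 − (-41.4) − 16.8 + 20.9 = 44.3 dB.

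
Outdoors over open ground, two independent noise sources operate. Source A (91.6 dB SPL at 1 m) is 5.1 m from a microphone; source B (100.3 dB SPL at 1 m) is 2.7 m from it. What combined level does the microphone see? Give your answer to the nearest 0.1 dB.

91.8 dB SPL

At the listener: L_A = 91.6 − 20·log₁₀(5.1) = 77.45 dB; L_B = 100.3 − 20·log₁₀(2.7) = 91.67 dB.
Combined: 10·log₁₀(10^(77.45/10)+10^(91.67/10)) = 91.8 dB SPL.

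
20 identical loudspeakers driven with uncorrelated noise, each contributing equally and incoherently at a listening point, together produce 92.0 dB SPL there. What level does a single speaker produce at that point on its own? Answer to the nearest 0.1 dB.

20 equal incoherent sources add 10·log₁₀(20) = 13.01 dB over one source.
L_one = 92.0 − 13.01 = 79.0 dB SPL.

79.0 dB SPL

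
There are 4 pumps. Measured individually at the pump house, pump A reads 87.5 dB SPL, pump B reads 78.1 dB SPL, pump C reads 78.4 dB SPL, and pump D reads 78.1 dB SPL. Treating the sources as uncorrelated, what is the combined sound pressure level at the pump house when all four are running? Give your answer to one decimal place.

88.8 dB SPL

Incoherent sources sum as intensities:
L_total = 10·log₁₀(10^(87.5/10) + 10^(78.1/10) + 10^(78.4/10) + 10^(78.1/10)) = 10·log₁₀(760700000) = 88.8 dB SPL.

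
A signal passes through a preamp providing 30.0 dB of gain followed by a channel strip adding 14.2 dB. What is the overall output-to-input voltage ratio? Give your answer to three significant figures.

162

Net gain = 30.0 + 14.2 = 44.2 dB.
Voltage ratio = 10^(44.2/20) = 162.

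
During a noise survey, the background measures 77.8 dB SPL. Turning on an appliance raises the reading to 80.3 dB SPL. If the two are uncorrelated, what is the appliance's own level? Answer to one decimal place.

Background correction is a power subtraction:
L_src = 10·log₁₀(10^(80.3/10) − 10^(77.8/10)) = 10·log₁₀(46900000) = 76.7 dB SPL.

76.7 dB SPL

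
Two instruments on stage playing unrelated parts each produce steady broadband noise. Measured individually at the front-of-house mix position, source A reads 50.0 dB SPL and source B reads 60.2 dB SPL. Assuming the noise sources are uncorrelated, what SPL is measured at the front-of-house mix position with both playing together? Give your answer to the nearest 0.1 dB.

60.6 dB SPL

Add the sources as powers (linear), then convert back to dB:
L_total = 10·log₁₀(10^(50.0/10) + 10^(60.2/10)) = 10·log₁₀(1147000) = 60.6 dB SPL.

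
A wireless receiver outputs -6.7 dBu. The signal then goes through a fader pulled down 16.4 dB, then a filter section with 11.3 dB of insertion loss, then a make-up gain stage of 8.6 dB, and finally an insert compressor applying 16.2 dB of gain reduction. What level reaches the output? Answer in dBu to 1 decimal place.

-42.0 dBu

Cascaded gains and losses add directly in dB.
-6.7 − 16.4 − 11.3 + 8.6 − 16.2 = -42.0 dBu.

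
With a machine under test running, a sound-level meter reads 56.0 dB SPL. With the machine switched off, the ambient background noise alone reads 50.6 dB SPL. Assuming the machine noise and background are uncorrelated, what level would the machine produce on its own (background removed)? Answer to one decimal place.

Remove the background by subtracting linear intensities:
L_src = 10·log₁₀(10^(56.0/10) − 10^(50.6/10)) = 10·log₁₀(283300) = 54.5 dB SPL.

54.5 dB SPL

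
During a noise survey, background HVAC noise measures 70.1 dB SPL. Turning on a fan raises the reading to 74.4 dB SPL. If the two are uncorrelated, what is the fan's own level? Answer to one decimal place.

72.4 dB SPL

Background correction is a power subtraction:
L_src = 10·log₁₀(10^(74.4/10) − 10^(70.1/10)) = 10·log₁₀(17310000) = 72.4 dB SPL.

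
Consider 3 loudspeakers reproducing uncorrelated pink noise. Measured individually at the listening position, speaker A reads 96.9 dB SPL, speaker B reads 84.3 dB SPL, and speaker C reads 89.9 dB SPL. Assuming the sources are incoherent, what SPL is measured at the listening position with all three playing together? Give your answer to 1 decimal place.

97.9 dB SPL

Uncorrelated sources add in intensity (power), not in dB.
L_total = 10·log₁₀(10^(96.9/10) + 10^(84.3/10) + 10^(89.9/10)) = 10·log₁₀(6144000000) = 97.9 dB SPL.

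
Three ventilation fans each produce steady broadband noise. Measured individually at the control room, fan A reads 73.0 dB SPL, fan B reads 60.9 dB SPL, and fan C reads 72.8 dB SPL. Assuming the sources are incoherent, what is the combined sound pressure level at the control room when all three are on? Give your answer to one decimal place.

Uncorrelated sources add in intensity (power), not in dB.
L_total = 10·log₁₀(10^(73.0/10) + 10^(60.9/10) + 10^(72.8/10)) = 10·log₁₀(40240000) = 76.0 dB SPL.

76.0 dB SPL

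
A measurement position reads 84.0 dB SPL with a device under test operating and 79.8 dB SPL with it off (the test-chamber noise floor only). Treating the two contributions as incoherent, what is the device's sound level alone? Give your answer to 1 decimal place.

Background correction is a power subtraction:
L_src = 10·log₁₀(10^(84.0/10) − 10^(79.8/10)) = 10·log₁₀(155700000) = 81.9 dB SPL.

81.9 dB SPL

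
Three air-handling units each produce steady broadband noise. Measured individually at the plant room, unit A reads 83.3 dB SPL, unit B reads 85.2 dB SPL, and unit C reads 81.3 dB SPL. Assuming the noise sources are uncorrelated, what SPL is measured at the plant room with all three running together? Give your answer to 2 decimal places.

Uncorrelated sources add in intensity (power), not in dB.
L_total = 10·log₁₀(10^(83.3/10) + 10^(85.2/10) + 10^(81.3/10)) = 10·log₁₀(679800000) = 88.32 dB SPL.

88.32 dB SPL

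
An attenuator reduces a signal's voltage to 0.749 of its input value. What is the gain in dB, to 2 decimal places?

-2.51 dB

For a voltage ratio, dB = 20·log₁₀(V₂/V₁).
20·log₁₀(0.749) = -2.51 dB.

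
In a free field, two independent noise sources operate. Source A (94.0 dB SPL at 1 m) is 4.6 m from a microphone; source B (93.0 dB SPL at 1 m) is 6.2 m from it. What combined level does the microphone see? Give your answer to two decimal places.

At the listener: L_A = 94.0 − 20·log₁₀(4.6) = 80.745 dB; L_B = 93.0 − 20·log₁₀(6.2) = 77.152 dB.
Combined: 10·log₁₀(10^(80.745/10)+10^(77.152/10)) = 82.32 dB SPL.

82.32 dB SPL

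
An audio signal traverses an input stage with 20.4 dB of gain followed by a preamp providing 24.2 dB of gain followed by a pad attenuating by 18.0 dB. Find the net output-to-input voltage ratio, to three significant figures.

Net gain = 20.4 + 24.2 + (−18.0) = 26.6 dB.
Voltage ratio = 10^(26.6/20) = 21.4.

21.4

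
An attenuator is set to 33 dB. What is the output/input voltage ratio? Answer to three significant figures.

Voltage ratio = 10^(dB/20).
10^(-33/20) = 10^(-1.650) = 0.0224.

0.0224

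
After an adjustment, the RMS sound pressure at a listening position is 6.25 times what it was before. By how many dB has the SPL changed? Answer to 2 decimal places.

15.92 dB

SPL change from a pressure ratio uses the 20·log₁₀ form:
20·log₁₀(6.25) = 15.92 dB.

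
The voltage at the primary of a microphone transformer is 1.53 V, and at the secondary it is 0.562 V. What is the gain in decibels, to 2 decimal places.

-8.70 dB

For a voltage ratio, dB = 20·log₁₀(V₂/V₁).
20·log₁₀(0.562/1.53) = 20·log₁₀(0.3673) = -8.70 dB.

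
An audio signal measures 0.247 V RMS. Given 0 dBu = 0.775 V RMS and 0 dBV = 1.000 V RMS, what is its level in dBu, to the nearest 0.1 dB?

-9.9 dBu

dBu = 20·log₁₀(V / 0.775 V).
20·log₁₀(0.247/0.775) = -9.9 dBu.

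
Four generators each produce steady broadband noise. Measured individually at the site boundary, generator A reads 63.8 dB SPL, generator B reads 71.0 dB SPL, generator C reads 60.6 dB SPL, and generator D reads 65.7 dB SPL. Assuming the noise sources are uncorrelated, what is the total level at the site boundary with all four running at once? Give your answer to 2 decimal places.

Add the sources as powers (linear), then convert back to dB:
L_total = 10·log₁₀(10^(63.8/10) + 10^(71.0/10) + 10^(60.6/10) + 10^(65.7/10)) = 10·log₁₀(19850000) = 72.98 dB SPL.

72.98 dB SPL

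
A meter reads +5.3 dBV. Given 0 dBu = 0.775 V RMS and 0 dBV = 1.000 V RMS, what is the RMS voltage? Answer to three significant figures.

V = 1.000 V × 10^(+5.3/20).
= 1.000 × 1.841 = 1.84 V.

1.84 V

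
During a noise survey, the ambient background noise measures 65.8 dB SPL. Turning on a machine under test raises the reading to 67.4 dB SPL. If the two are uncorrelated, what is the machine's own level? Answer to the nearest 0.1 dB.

62.3 dB SPL

Remove the background by subtracting linear intensities:
L_src = 10·log₁₀(10^(67.4/10) − 10^(65.8/10)) = 10·log₁₀(1694000) = 62.3 dB SPL.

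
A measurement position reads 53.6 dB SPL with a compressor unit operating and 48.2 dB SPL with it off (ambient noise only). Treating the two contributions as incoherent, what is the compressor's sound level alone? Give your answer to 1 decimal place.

Remove the background by subtracting linear intensities:
L_src = 10·log₁₀(10^(53.6/10) − 10^(48.2/10)) = 10·log₁₀(163000) = 52.1 dB SPL.

52.1 dB SPL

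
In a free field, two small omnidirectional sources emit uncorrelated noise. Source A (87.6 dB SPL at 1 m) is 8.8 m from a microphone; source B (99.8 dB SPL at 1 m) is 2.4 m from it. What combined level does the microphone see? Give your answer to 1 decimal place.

At the listener: L_A = 87.6 − 20·log₁₀(8.8) = 68.71 dB; L_B = 99.8 − 20·log₁₀(2.4) = 92.20 dB.
Combined: 10·log₁₀(10^(68.71/10)+10^(92.20/10)) = 92.2 dB SPL.

92.2 dB SPL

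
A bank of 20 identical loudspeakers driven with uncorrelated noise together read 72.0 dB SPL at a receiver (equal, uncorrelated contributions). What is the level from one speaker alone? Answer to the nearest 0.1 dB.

59.0 dB SPL

20 equal incoherent sources add 10·log₁₀(20) = 13.01 dB over one source.
L_one = 72.0 − 13.01 = 59.0 dB SPL.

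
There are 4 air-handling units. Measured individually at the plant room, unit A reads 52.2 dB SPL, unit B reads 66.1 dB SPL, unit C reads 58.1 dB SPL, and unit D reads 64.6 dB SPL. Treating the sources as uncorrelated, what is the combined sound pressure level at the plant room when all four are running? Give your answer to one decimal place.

Uncorrelated sources add in intensity (power), not in dB.
L_total = 10·log₁₀(10^(52.2/10) + 10^(66.1/10) + 10^(58.1/10) + 10^(64.6/10)) = 10·log₁₀(7769000) = 68.9 dB SPL.

68.9 dB SPL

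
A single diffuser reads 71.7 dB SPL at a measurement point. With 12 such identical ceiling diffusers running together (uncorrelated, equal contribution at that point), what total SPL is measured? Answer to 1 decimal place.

82.5 dB SPL

12 equal incoherent sources raise the level by 10·log₁₀(12) = 10.79 dB.
L_total = 71.7 + 10.79 = 82.5 dB SPL.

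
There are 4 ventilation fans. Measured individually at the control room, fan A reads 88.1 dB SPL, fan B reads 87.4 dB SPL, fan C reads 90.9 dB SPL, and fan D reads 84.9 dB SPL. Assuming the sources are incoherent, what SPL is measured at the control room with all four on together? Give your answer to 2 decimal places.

Incoherent sources sum as intensities:
L_total = 10·log₁₀(10^(88.1/10) + 10^(87.4/10) + 10^(90.9/10) + 10^(84.9/10)) = 10·log₁₀(2734000000) = 94.37 dB SPL.

94.37 dB SPL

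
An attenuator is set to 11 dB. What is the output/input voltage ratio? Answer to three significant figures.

Voltage ratio = 10^(dB/20).
10^(-11/20) = 10^(-0.5500) = 0.282.

0.282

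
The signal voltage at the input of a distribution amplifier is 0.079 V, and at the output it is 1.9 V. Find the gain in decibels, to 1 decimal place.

Voltage ratio → dB uses the 20·log₁₀ form:
20·log₁₀(1.9/0.079) = 20·log₁₀(24.05) = 27.6 dB.

27.6 dB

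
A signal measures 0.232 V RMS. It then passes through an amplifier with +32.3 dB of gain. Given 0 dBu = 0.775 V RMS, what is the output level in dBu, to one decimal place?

+21.8 dBu

Input level: 20·log₁₀(0.232/0.775) = -10.48 dBu.
Output: -10.48 + 32.3 = +21.8 dBu.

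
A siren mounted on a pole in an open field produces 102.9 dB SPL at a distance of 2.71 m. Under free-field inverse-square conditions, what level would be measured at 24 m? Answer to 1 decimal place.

Free-field point source: level drops by 20·log₁₀ of the distance ratio.
ΔL = −20·log₁₀(24/2.71) = -18.94 dB, so L₂ = 102.9 + (-18.94) = 84.0 dB SPL.

84.0 dB SPL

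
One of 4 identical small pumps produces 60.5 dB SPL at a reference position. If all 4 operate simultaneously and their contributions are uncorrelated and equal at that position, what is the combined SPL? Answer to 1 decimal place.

4 equal incoherent sources raise the level by 10·log₁₀(4) = 6.02 dB.
L_total = 60.5 + 6.02 = 66.5 dB SPL.

66.5 dB SPL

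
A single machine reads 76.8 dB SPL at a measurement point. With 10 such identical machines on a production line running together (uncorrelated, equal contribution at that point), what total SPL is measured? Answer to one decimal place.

10 equal incoherent sources raise the level by 10·log₁₀(10) = 10.00 dB.
L_total = 76.8 + 10.00 = 86.8 dB SPL.

86.8 dB SPL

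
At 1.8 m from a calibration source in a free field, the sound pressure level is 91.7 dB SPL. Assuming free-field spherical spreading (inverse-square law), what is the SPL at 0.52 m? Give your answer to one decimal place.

Free-field point source: level drops by 20·log₁₀ of the distance ratio.
ΔL = −20·log₁₀(0.52/1.8) = 10.79 dB, so L₂ = 91.7 + (10.79) = 102.5 dB SPL.

102.5 dB SPL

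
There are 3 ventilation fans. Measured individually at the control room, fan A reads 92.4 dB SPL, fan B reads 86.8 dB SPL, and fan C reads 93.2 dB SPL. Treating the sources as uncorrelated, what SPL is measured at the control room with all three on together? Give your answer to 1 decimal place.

Add the sources as powers (linear), then convert back to dB:
L_total = 10·log₁₀(10^(92.4/10) + 10^(86.8/10) + 10^(93.2/10)) = 10·log₁₀(4306000000) = 96.3 dB SPL.

96.3 dB SPL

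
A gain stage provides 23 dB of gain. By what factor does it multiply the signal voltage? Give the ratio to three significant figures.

Voltage ratio = 10^(dB/20).
10^(23/20) = 10^(1.150) = 14.1.

14.1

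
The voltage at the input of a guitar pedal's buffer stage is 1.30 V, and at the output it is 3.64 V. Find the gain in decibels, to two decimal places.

8.94 dB

Voltage is an amplitude quantity, so gain = 20·log₁₀(V_out/V_in).
20·log₁₀(3.64/1.30) = 20·log₁₀(2.800) = 8.94 dB.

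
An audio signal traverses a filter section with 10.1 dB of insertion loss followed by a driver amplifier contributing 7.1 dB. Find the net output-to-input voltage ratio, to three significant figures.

0.708

Net gain = (−10.1) + 7.1 = -3.0 dB.
Voltage ratio = 10^(-3.0/20) = 0.708.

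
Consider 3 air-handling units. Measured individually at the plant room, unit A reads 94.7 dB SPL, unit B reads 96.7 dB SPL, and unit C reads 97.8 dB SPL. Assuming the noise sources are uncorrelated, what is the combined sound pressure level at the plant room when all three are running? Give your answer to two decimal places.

101.35 dB SPL

Incoherent sources sum as intensities:
L_total = 10·log₁₀(10^(94.7/10) + 10^(96.7/10) + 10^(97.8/10)) = 10·log₁₀(13654000000) = 101.35 dB SPL.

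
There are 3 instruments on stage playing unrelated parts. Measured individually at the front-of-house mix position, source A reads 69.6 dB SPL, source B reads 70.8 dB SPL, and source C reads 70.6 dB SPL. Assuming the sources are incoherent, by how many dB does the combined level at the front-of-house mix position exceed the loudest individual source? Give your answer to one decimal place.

Uncorrelated sources add in intensity (power), not in dB.
L_total = 10·log₁₀(10^(69.6/10) + 10^(70.8/10) + 10^(70.6/10)) = 75.14 dB SPL.
Excess over the loudest (70.8 dB): 75.14 − 70.8 = 4.3 dB.

4.3 dB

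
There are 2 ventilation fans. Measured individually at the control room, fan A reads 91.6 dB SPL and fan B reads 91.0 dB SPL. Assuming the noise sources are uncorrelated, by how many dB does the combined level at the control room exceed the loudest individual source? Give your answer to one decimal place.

2.7 dB

Add the sources as powers (linear), then convert back to dB:
L_total = 10·log₁₀(10^(91.6/10) + 10^(91.0/10)) = 94.32 dB SPL.
Excess over the loudest (91.6 dB): 94.32 − 91.6 = 2.7 dB.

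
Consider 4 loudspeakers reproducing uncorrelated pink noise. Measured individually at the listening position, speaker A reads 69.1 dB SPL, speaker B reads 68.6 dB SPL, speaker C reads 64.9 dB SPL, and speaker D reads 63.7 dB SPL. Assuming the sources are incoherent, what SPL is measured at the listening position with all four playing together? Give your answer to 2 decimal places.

Incoherent sources sum as intensities:
L_total = 10·log₁₀(10^(69.1/10) + 10^(68.6/10) + 10^(64.9/10) + 10^(63.7/10)) = 10·log₁₀(20810000) = 73.18 dB SPL.

73.18 dB SPL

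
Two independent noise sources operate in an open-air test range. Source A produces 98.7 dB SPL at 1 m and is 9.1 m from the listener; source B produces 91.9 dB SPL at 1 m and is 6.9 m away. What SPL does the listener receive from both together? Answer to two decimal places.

80.87 dB SPL

At the listener: L_A = 98.7 − 20·log₁₀(9.1) = 79.519 dB; L_B = 91.9 − 20·log₁₀(6.9) = 75.123 dB.
Combined: 10·log₁₀(10^(79.519/10)+10^(75.123/10)) = 80.87 dB SPL.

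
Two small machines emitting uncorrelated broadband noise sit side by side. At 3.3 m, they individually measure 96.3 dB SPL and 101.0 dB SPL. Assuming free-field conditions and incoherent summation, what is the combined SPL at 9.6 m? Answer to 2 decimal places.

92.99 dB SPL

Combined at 3.3 m: 10·log₁₀(10^(96.3/10)+10^(101.0/10)) = 102.267 dB SPL.
Then apply −20·log₁₀(9.6/3.3) = -9.275 dB → 92.99 dB SPL.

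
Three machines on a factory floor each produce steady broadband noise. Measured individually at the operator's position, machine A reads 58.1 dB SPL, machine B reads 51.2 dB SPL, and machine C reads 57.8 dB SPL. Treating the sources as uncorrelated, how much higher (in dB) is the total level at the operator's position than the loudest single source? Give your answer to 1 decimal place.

Add the sources as powers (linear), then convert back to dB:
L_total = 10·log₁₀(10^(58.1/10) + 10^(51.2/10) + 10^(57.8/10)) = 61.40 dB SPL.
Excess over the loudest (58.1 dB): 61.40 − 58.1 = 3.3 dB.

3.3 dB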